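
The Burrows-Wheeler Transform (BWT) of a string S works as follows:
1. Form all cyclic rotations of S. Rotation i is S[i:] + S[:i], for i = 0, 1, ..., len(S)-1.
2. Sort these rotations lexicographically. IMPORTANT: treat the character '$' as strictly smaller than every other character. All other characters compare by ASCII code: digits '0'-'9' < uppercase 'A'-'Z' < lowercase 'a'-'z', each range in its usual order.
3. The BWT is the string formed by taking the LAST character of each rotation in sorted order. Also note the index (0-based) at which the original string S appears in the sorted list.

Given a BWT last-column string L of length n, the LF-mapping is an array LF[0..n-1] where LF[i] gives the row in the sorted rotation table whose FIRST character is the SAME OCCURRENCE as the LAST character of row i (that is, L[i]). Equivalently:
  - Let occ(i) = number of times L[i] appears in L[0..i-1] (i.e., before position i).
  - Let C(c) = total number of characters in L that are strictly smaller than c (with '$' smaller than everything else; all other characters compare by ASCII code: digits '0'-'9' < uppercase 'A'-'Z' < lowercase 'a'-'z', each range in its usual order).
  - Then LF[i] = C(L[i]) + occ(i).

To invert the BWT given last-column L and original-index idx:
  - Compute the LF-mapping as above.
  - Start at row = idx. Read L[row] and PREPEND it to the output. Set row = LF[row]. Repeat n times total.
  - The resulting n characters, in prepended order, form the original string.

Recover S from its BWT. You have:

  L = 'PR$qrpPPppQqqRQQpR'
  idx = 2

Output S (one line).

Answer: PQqpRpqpRrQpQqPRP$

Derivation:
LF mapping: 1 7 0 14 17 10 2 3 11 12 4 15 16 8 5 6 13 9
Walk LF starting at row 2, prepending L[row]:
  step 1: row=2, L[2]='$', prepend. Next row=LF[2]=0
  step 2: row=0, L[0]='P', prepend. Next row=LF[0]=1
  step 3: row=1, L[1]='R', prepend. Next row=LF[1]=7
  step 4: row=7, L[7]='P', prepend. Next row=LF[7]=3
  step 5: row=3, L[3]='q', prepend. Next row=LF[3]=14
  step 6: row=14, L[14]='Q', prepend. Next row=LF[14]=5
  step 7: row=5, L[5]='p', prepend. Next row=LF[5]=10
  step 8: row=10, L[10]='Q', prepend. Next row=LF[10]=4
  step 9: row=4, L[4]='r', prepend. Next row=LF[4]=17
  step 10: row=17, L[17]='R', prepend. Next row=LF[17]=9
  step 11: row=9, L[9]='p', prepend. Next row=LF[9]=12
  step 12: row=12, L[12]='q', prepend. Next row=LF[12]=16
  step 13: row=16, L[16]='p', prepend. Next row=LF[16]=13
  step 14: row=13, L[13]='R', prepend. Next row=LF[13]=8
  step 15: row=8, L[8]='p', prepend. Next row=LF[8]=11
  step 16: row=11, L[11]='q', prepend. Next row=LF[11]=15
  step 17: row=15, L[15]='Q', prepend. Next row=LF[15]=6
  step 18: row=6, L[6]='P', prepend. Next row=LF[6]=2
Reversed output: PQqpRpqpRrQpQqPRP$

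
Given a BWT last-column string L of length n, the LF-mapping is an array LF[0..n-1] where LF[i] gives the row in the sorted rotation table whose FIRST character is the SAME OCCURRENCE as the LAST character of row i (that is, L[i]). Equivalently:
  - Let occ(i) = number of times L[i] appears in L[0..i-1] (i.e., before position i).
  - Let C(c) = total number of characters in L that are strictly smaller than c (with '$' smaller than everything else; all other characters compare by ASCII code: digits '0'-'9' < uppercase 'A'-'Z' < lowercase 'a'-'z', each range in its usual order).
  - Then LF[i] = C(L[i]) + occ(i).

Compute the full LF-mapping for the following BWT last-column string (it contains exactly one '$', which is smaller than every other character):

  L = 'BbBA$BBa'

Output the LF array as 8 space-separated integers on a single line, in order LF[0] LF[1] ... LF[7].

Answer: 2 7 3 1 0 4 5 6

Derivation:
Char counts: '$':1, 'A':1, 'B':4, 'a':1, 'b':1
C (first-col start): C('$')=0, C('A')=1, C('B')=2, C('a')=6, C('b')=7
L[0]='B': occ=0, LF[0]=C('B')+0=2+0=2
L[1]='b': occ=0, LF[1]=C('b')+0=7+0=7
L[2]='B': occ=1, LF[2]=C('B')+1=2+1=3
L[3]='A': occ=0, LF[3]=C('A')+0=1+0=1
L[4]='$': occ=0, LF[4]=C('$')+0=0+0=0
L[5]='B': occ=2, LF[5]=C('B')+2=2+2=4
L[6]='B': occ=3, LF[6]=C('B')+3=2+3=5
L[7]='a': occ=0, LF[7]=C('a')+0=6+0=6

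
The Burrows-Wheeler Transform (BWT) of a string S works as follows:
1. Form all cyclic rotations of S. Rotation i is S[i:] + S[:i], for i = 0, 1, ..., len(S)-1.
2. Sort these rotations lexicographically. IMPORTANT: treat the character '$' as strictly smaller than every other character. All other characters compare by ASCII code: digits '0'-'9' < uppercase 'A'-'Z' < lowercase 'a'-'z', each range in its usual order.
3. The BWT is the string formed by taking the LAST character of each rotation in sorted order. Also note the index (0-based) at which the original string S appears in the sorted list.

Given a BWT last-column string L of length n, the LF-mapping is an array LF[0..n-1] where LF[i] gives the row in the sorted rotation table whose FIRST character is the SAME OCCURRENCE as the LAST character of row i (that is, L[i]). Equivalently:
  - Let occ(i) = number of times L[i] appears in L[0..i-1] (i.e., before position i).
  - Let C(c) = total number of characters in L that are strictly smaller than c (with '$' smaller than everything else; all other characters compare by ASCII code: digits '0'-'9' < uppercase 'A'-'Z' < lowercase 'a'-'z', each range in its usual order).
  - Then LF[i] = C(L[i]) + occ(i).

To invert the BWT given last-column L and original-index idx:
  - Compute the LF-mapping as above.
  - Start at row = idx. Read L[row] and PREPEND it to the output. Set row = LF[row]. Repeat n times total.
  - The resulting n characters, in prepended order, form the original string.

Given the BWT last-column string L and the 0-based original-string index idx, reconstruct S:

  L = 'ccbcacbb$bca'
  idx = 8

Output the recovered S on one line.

Answer: cabbcbaccbc$

Derivation:
LF mapping: 7 8 3 9 1 10 4 5 0 6 11 2
Walk LF starting at row 8, prepending L[row]:
  step 1: row=8, L[8]='$', prepend. Next row=LF[8]=0
  step 2: row=0, L[0]='c', prepend. Next row=LF[0]=7
  step 3: row=7, L[7]='b', prepend. Next row=LF[7]=5
  step 4: row=5, L[5]='c', prepend. Next row=LF[5]=10
  step 5: row=10, L[10]='c', prepend. Next row=LF[10]=11
  step 6: row=11, L[11]='a', prepend. Next row=LF[11]=2
  step 7: row=2, L[2]='b', prepend. Next row=LF[2]=3
  step 8: row=3, L[3]='c', prepend. Next row=LF[3]=9
  step 9: row=9, L[9]='b', prepend. Next row=LF[9]=6
  step 10: row=6, L[6]='b', prepend. Next row=LF[6]=4
  step 11: row=4, L[4]='a', prepend. Next row=LF[4]=1
  step 12: row=1, L[1]='c', prepend. Next row=LF[1]=8
Reversed output: cabbcbaccbc$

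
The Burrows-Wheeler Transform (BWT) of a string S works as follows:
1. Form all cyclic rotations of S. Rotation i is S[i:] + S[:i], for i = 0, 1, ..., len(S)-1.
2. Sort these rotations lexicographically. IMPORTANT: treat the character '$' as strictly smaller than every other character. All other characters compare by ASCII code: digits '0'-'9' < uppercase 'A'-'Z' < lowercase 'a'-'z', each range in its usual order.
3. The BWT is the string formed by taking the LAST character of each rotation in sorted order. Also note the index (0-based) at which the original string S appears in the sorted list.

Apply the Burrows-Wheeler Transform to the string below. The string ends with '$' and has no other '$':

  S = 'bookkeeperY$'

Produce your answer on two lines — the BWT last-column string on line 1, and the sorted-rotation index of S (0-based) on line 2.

Answer: Yr$kepkoobee
2

Derivation:
All 12 rotations (rotation i = S[i:]+S[:i]):
  rot[0] = bookkeeperY$
  rot[1] = ookkeeperY$b
  rot[2] = okkeeperY$bo
  rot[3] = kkeeperY$boo
  rot[4] = keeperY$book
  rot[5] = eeperY$bookk
  rot[6] = eperY$bookke
  rot[7] = perY$bookkee
  rot[8] = erY$bookkeep
  rot[9] = rY$bookkeepe
  rot[10] = Y$bookkeeper
  rot[11] = $bookkeeperY
Sorted (with $ < everything):
  sorted[0] = $bookkeeperY  (last char: 'Y')
  sorted[1] = Y$bookkeeper  (last char: 'r')
  sorted[2] = bookkeeperY$  (last char: '$')
  sorted[3] = eeperY$bookk  (last char: 'k')
  sorted[4] = eperY$bookke  (last char: 'e')
  sorted[5] = erY$bookkeep  (last char: 'p')
  sorted[6] = keeperY$book  (last char: 'k')
  sorted[7] = kkeeperY$boo  (last char: 'o')
  sorted[8] = okkeeperY$bo  (last char: 'o')
  sorted[9] = ookkeeperY$b  (last char: 'b')
  sorted[10] = perY$bookkee  (last char: 'e')
  sorted[11] = rY$bookkeepe  (last char: 'e')
Last column: Yr$kepkoobee
Original string S is at sorted index 2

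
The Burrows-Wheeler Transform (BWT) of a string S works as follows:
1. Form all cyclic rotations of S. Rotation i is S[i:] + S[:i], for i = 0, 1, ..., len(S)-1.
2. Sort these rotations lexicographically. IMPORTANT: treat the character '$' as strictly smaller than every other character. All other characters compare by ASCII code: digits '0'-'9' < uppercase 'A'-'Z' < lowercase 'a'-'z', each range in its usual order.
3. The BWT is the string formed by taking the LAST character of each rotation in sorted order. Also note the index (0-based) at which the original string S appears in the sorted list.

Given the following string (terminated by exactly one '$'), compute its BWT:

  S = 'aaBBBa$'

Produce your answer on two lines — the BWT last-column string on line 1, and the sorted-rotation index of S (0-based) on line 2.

All 7 rotations (rotation i = S[i:]+S[:i]):
  rot[0] = aaBBBa$
  rot[1] = aBBBa$a
  rot[2] = BBBa$aa
  rot[3] = BBa$aaB
  rot[4] = Ba$aaBB
  rot[5] = a$aaBBB
  rot[6] = $aaBBBa
Sorted (with $ < everything):
  sorted[0] = $aaBBBa  (last char: 'a')
  sorted[1] = BBBa$aa  (last char: 'a')
  sorted[2] = BBa$aaB  (last char: 'B')
  sorted[3] = Ba$aaBB  (last char: 'B')
  sorted[4] = a$aaBBB  (last char: 'B')
  sorted[5] = aBBBa$a  (last char: 'a')
  sorted[6] = aaBBBa$  (last char: '$')
Last column: aaBBBa$
Original string S is at sorted index 6

Answer: aaBBBa$
6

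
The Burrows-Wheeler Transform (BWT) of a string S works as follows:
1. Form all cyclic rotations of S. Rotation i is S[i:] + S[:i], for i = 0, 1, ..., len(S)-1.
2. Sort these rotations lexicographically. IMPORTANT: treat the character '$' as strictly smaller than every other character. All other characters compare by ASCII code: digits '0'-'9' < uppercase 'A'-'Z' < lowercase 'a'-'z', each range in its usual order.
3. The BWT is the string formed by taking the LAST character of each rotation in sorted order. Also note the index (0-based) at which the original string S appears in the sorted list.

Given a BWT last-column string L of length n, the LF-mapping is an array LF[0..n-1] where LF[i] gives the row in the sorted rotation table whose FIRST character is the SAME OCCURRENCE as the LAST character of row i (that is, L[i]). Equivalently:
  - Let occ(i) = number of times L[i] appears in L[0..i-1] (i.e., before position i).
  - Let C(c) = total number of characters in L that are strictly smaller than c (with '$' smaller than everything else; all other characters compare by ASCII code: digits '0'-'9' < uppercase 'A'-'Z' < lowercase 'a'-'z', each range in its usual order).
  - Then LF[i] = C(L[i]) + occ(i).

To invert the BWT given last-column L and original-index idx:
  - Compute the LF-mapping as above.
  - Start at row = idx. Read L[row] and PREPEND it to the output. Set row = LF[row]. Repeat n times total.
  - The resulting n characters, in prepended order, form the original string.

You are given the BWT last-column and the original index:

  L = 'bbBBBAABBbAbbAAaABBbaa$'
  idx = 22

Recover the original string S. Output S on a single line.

Answer: bbBABbAAaabBBABBAAabBb$

Derivation:
LF mapping: 17 18 7 8 9 1 2 10 11 19 3 20 21 4 5 14 6 12 13 22 15 16 0
Walk LF starting at row 22, prepending L[row]:
  step 1: row=22, L[22]='$', prepend. Next row=LF[22]=0
  step 2: row=0, L[0]='b', prepend. Next row=LF[0]=17
  step 3: row=17, L[17]='B', prepend. Next row=LF[17]=12
  step 4: row=12, L[12]='b', prepend. Next row=LF[12]=21
  step 5: row=21, L[21]='a', prepend. Next row=LF[21]=16
  step 6: row=16, L[16]='A', prepend. Next row=LF[16]=6
  step 7: row=6, L[6]='A', prepend. Next row=LF[6]=2
  step 8: row=2, L[2]='B', prepend. Next row=LF[2]=7
  step 9: row=7, L[7]='B', prepend. Next row=LF[7]=10
  step 10: row=10, L[10]='A', prepend. Next row=LF[10]=3
  step 11: row=3, L[3]='B', prepend. Next row=LF[3]=8
  step 12: row=8, L[8]='B', prepend. Next row=LF[8]=11
  step 13: row=11, L[11]='b', prepend. Next row=LF[11]=20
  step 14: row=20, L[20]='a', prepend. Next row=LF[20]=15
  step 15: row=15, L[15]='a', prepend. Next row=LF[15]=14
  step 16: row=14, L[14]='A', prepend. Next row=LF[14]=5
  step 17: row=5, L[5]='A', prepend. Next row=LF[5]=1
  step 18: row=1, L[1]='b', prepend. Next row=LF[1]=18
  step 19: row=18, L[18]='B', prepend. Next row=LF[18]=13
  step 20: row=13, L[13]='A', prepend. Next row=LF[13]=4
  step 21: row=4, L[4]='B', prepend. Next row=LF[4]=9
  step 22: row=9, L[9]='b', prepend. Next row=LF[9]=19
  step 23: row=19, L[19]='b', prepend. Next row=LF[19]=22
Reversed output: bbBABbAAaabBBABBAAabBb$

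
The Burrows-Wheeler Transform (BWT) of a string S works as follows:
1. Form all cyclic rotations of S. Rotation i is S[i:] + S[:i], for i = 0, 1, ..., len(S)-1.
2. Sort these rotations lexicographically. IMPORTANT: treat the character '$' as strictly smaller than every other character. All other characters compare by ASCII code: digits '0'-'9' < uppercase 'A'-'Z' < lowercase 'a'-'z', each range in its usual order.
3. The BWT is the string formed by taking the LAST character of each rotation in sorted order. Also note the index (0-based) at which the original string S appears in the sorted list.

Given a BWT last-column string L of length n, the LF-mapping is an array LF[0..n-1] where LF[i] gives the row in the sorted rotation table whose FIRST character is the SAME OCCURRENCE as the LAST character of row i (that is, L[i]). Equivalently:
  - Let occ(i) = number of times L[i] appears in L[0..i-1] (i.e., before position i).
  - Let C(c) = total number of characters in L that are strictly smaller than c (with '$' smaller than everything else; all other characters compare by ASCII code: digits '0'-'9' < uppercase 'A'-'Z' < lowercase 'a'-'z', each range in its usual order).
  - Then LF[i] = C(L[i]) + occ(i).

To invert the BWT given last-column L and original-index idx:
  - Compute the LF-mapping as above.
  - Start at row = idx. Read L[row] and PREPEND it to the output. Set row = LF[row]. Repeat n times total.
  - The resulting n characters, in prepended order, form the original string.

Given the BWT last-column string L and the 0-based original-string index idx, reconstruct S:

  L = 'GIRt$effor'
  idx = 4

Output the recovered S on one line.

Answer: effortRIG$

Derivation:
LF mapping: 1 2 3 9 0 4 5 6 7 8
Walk LF starting at row 4, prepending L[row]:
  step 1: row=4, L[4]='$', prepend. Next row=LF[4]=0
  step 2: row=0, L[0]='G', prepend. Next row=LF[0]=1
  step 3: row=1, L[1]='I', prepend. Next row=LF[1]=2
  step 4: row=2, L[2]='R', prepend. Next row=LF[2]=3
  step 5: row=3, L[3]='t', prepend. Next row=LF[3]=9
  step 6: row=9, L[9]='r', prepend. Next row=LF[9]=8
  step 7: row=8, L[8]='o', prepend. Next row=LF[8]=7
  step 8: row=7, L[7]='f', prepend. Next row=LF[7]=6
  step 9: row=6, L[6]='f', prepend. Next row=LF[6]=5
  step 10: row=5, L[5]='e', prepend. Next row=LF[5]=4
Reversed output: effortRIG$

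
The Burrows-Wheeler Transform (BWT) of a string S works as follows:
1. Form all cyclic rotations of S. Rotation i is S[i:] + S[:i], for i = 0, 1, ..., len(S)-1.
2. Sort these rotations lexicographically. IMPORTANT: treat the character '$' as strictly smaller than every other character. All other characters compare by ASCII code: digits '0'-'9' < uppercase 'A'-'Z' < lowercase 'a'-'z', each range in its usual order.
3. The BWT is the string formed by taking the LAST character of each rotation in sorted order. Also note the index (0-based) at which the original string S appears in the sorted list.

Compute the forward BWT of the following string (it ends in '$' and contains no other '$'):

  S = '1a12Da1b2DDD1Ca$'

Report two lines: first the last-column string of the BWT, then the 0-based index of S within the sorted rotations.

Answer: aaD$ab11DD22C1D1
3

Derivation:
All 16 rotations (rotation i = S[i:]+S[:i]):
  rot[0] = 1a12Da1b2DDD1Ca$
  rot[1] = a12Da1b2DDD1Ca$1
  rot[2] = 12Da1b2DDD1Ca$1a
  rot[3] = 2Da1b2DDD1Ca$1a1
  rot[4] = Da1b2DDD1Ca$1a12
  rot[5] = a1b2DDD1Ca$1a12D
  rot[6] = 1b2DDD1Ca$1a12Da
  rot[7] = b2DDD1Ca$1a12Da1
  rot[8] = 2DDD1Ca$1a12Da1b
  rot[9] = DDD1Ca$1a12Da1b2
  rot[10] = DD1Ca$1a12Da1b2D
  rot[11] = D1Ca$1a12Da1b2DD
  rot[12] = 1Ca$1a12Da1b2DDD
  rot[13] = Ca$1a12Da1b2DDD1
  rot[14] = a$1a12Da1b2DDD1C
  rot[15] = $1a12Da1b2DDD1Ca
Sorted (with $ < everything):
  sorted[0] = $1a12Da1b2DDD1Ca  (last char: 'a')
  sorted[1] = 12Da1b2DDD1Ca$1a  (last char: 'a')
  sorted[2] = 1Ca$1a12Da1b2DDD  (last char: 'D')
  sorted[3] = 1a12Da1b2DDD1Ca$  (last char: '$')
  sorted[4] = 1b2DDD1Ca$1a12Da  (last char: 'a')
  sorted[5] = 2DDD1Ca$1a12Da1b  (last char: 'b')
  sorted[6] = 2Da1b2DDD1Ca$1a1  (last char: '1')
  sorted[7] = Ca$1a12Da1b2DDD1  (last char: '1')
  sorted[8] = D1Ca$1a12Da1b2DD  (last char: 'D')
  sorted[9] = DD1Ca$1a12Da1b2D  (last char: 'D')
  sorted[10] = DDD1Ca$1a12Da1b2  (last char: '2')
  sorted[11] = Da1b2DDD1Ca$1a12  (last char: '2')
  sorted[12] = a$1a12Da1b2DDD1C  (last char: 'C')
  sorted[13] = a12Da1b2DDD1Ca$1  (last char: '1')
  sorted[14] = a1b2DDD1Ca$1a12D  (last char: 'D')
  sorted[15] = b2DDD1Ca$1a12Da1  (last char: '1')
Last column: aaD$ab11DD22C1D1
Original string S is at sorted index 3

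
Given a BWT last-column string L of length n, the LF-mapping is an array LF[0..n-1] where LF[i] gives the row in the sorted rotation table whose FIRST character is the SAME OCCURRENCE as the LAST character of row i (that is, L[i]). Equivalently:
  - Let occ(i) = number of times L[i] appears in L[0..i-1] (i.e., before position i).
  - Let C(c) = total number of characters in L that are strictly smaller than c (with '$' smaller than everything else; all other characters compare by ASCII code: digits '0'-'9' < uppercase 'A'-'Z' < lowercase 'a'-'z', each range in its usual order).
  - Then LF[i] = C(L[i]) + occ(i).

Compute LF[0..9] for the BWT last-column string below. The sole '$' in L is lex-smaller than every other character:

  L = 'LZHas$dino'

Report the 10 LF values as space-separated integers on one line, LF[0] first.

Char counts: '$':1, 'H':1, 'L':1, 'Z':1, 'a':1, 'd':1, 'i':1, 'n':1, 'o':1, 's':1
C (first-col start): C('$')=0, C('H')=1, C('L')=2, C('Z')=3, C('a')=4, C('d')=5, C('i')=6, C('n')=7, C('o')=8, C('s')=9
L[0]='L': occ=0, LF[0]=C('L')+0=2+0=2
L[1]='Z': occ=0, LF[1]=C('Z')+0=3+0=3
L[2]='H': occ=0, LF[2]=C('H')+0=1+0=1
L[3]='a': occ=0, LF[3]=C('a')+0=4+0=4
L[4]='s': occ=0, LF[4]=C('s')+0=9+0=9
L[5]='$': occ=0, LF[5]=C('$')+0=0+0=0
L[6]='d': occ=0, LF[6]=C('d')+0=5+0=5
L[7]='i': occ=0, LF[7]=C('i')+0=6+0=6
L[8]='n': occ=0, LF[8]=C('n')+0=7+0=7
L[9]='o': occ=0, LF[9]=C('o')+0=8+0=8

Answer: 2 3 1 4 9 0 5 6 7 8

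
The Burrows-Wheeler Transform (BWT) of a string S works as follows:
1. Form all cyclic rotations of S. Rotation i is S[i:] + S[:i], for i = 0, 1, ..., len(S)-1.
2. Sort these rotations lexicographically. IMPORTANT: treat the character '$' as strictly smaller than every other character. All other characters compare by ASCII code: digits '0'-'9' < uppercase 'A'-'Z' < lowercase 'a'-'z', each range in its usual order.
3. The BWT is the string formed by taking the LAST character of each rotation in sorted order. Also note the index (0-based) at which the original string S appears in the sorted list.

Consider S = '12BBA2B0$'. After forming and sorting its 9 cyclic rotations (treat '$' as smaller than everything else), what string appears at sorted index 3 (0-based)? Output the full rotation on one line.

Answer: 2B0$12BBA

Derivation:
All 9 rotations (rotation i = S[i:]+S[:i]):
  rot[0] = 12BBA2B0$
  rot[1] = 2BBA2B0$1
  rot[2] = BBA2B0$12
  rot[3] = BA2B0$12B
  rot[4] = A2B0$12BB
  rot[5] = 2B0$12BBA
  rot[6] = B0$12BBA2
  rot[7] = 0$12BBA2B
  rot[8] = $12BBA2B0
Sorted (with $ < everything):
  sorted[0] = $12BBA2B0
  sorted[1] = 0$12BBA2B
  sorted[2] = 12BBA2B0$
  sorted[3] = 2B0$12BBA
  sorted[4] = 2BBA2B0$1
  sorted[5] = A2B0$12BB
  sorted[6] = B0$12BBA2
  sorted[7] = BA2B0$12B
  sorted[8] = BBA2B0$12
sorted[3] = 2B0$12BBA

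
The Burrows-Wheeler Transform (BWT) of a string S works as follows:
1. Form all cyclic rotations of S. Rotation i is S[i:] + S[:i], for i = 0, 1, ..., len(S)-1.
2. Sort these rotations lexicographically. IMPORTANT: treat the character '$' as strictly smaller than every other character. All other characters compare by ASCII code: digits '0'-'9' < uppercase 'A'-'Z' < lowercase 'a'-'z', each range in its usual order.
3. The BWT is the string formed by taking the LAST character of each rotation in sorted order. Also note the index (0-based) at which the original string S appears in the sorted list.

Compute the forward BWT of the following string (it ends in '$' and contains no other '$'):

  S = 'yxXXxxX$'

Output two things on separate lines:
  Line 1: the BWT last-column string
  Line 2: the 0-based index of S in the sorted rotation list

All 8 rotations (rotation i = S[i:]+S[:i]):
  rot[0] = yxXXxxX$
  rot[1] = xXXxxX$y
  rot[2] = XXxxX$yx
  rot[3] = XxxX$yxX
  rot[4] = xxX$yxXX
  rot[5] = xX$yxXXx
  rot[6] = X$yxXXxx
  rot[7] = $yxXXxxX
Sorted (with $ < everything):
  sorted[0] = $yxXXxxX  (last char: 'X')
  sorted[1] = X$yxXXxx  (last char: 'x')
  sorted[2] = XXxxX$yx  (last char: 'x')
  sorted[3] = XxxX$yxX  (last char: 'X')
  sorted[4] = xX$yxXXx  (last char: 'x')
  sorted[5] = xXXxxX$y  (last char: 'y')
  sorted[6] = xxX$yxXX  (last char: 'X')
  sorted[7] = yxXXxxX$  (last char: '$')
Last column: XxxXxyX$
Original string S is at sorted index 7

Answer: XxxXxyX$
7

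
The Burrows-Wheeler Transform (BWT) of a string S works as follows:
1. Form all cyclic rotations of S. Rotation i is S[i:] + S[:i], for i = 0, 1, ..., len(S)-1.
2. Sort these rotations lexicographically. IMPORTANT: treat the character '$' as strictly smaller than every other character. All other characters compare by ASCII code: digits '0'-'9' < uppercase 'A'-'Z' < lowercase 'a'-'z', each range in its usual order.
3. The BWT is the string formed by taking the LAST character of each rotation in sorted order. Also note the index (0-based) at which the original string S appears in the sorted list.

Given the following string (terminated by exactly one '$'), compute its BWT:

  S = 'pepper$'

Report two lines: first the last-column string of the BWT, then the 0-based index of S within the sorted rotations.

Answer: rpp$pee
3

Derivation:
All 7 rotations (rotation i = S[i:]+S[:i]):
  rot[0] = pepper$
  rot[1] = epper$p
  rot[2] = pper$pe
  rot[3] = per$pep
  rot[4] = er$pepp
  rot[5] = r$peppe
  rot[6] = $pepper
Sorted (with $ < everything):
  sorted[0] = $pepper  (last char: 'r')
  sorted[1] = epper$p  (last char: 'p')
  sorted[2] = er$pepp  (last char: 'p')
  sorted[3] = pepper$  (last char: '$')
  sorted[4] = per$pep  (last char: 'p')
  sorted[5] = pper$pe  (last char: 'e')
  sorted[6] = r$peppe  (last char: 'e')
Last column: rpp$pee
Original string S is at sorted index 3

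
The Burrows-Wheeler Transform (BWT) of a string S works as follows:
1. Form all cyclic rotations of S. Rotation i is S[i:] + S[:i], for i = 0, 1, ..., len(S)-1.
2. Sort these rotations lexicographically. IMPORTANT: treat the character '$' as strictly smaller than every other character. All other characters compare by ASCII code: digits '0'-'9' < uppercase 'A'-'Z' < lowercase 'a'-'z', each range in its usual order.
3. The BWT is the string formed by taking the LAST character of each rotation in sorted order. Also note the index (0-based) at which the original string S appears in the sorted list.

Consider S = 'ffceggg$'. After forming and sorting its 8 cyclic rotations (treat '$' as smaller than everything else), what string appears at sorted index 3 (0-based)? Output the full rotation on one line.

All 8 rotations (rotation i = S[i:]+S[:i]):
  rot[0] = ffceggg$
  rot[1] = fceggg$f
  rot[2] = ceggg$ff
  rot[3] = eggg$ffc
  rot[4] = ggg$ffce
  rot[5] = gg$ffceg
  rot[6] = g$ffcegg
  rot[7] = $ffceggg
Sorted (with $ < everything):
  sorted[0] = $ffceggg
  sorted[1] = ceggg$ff
  sorted[2] = eggg$ffc
  sorted[3] = fceggg$f
  sorted[4] = ffceggg$
  sorted[5] = g$ffcegg
  sorted[6] = gg$ffceg
  sorted[7] = ggg$ffce
sorted[3] = fceggg$f

Answer: fceggg$f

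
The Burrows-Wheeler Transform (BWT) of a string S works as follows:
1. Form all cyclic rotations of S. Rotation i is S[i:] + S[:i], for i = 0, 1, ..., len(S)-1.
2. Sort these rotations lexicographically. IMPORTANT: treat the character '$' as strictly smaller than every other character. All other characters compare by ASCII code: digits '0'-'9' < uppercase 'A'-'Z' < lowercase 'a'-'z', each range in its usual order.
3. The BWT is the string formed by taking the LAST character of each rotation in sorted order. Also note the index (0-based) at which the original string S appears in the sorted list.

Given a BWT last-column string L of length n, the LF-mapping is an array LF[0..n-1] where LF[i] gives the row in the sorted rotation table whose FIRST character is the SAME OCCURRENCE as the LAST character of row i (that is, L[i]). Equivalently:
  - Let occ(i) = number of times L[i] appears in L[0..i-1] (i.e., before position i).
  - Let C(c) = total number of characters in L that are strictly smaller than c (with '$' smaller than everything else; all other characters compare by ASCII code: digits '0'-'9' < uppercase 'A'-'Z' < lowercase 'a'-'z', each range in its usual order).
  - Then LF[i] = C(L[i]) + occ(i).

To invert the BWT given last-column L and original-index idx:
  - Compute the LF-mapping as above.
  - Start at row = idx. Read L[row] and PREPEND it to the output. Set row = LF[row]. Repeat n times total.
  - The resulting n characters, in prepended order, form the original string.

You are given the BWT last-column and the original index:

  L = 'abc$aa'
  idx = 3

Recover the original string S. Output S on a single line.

LF mapping: 1 4 5 0 2 3
Walk LF starting at row 3, prepending L[row]:
  step 1: row=3, L[3]='$', prepend. Next row=LF[3]=0
  step 2: row=0, L[0]='a', prepend. Next row=LF[0]=1
  step 3: row=1, L[1]='b', prepend. Next row=LF[1]=4
  step 4: row=4, L[4]='a', prepend. Next row=LF[4]=2
  step 5: row=2, L[2]='c', prepend. Next row=LF[2]=5
  step 6: row=5, L[5]='a', prepend. Next row=LF[5]=3
Reversed output: acaba$

Answer: acaba$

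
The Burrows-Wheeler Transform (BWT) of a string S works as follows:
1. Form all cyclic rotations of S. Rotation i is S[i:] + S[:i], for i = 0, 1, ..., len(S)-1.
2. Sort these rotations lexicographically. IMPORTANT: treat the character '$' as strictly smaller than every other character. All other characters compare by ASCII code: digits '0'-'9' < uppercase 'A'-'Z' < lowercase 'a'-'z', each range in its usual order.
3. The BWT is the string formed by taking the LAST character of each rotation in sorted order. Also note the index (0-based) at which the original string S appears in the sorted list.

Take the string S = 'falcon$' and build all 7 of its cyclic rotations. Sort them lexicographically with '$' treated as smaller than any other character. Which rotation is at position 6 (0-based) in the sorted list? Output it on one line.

Answer: on$falc

Derivation:
All 7 rotations (rotation i = S[i:]+S[:i]):
  rot[0] = falcon$
  rot[1] = alcon$f
  rot[2] = lcon$fa
  rot[3] = con$fal
  rot[4] = on$falc
  rot[5] = n$falco
  rot[6] = $falcon
Sorted (with $ < everything):
  sorted[0] = $falcon
  sorted[1] = alcon$f
  sorted[2] = con$fal
  sorted[3] = falcon$
  sorted[4] = lcon$fa
  sorted[5] = n$falco
  sorted[6] = on$falc
sorted[6] = on$falc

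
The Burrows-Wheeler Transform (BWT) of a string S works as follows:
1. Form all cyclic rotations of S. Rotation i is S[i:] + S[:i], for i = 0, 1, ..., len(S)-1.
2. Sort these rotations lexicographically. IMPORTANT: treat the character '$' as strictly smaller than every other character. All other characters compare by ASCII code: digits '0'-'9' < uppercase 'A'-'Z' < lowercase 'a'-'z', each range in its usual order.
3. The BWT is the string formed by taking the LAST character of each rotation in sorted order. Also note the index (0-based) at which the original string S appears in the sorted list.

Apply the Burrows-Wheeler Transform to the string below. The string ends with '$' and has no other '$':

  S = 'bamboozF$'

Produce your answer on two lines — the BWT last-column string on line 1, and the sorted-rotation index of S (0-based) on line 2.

All 9 rotations (rotation i = S[i:]+S[:i]):
  rot[0] = bamboozF$
  rot[1] = amboozF$b
  rot[2] = mboozF$ba
  rot[3] = boozF$bam
  rot[4] = oozF$bamb
  rot[5] = ozF$bambo
  rot[6] = zF$bamboo
  rot[7] = F$bambooz
  rot[8] = $bamboozF
Sorted (with $ < everything):
  sorted[0] = $bamboozF  (last char: 'F')
  sorted[1] = F$bambooz  (last char: 'z')
  sorted[2] = amboozF$b  (last char: 'b')
  sorted[3] = bamboozF$  (last char: '$')
  sorted[4] = boozF$bam  (last char: 'm')
  sorted[5] = mboozF$ba  (last char: 'a')
  sorted[6] = oozF$bamb  (last char: 'b')
  sorted[7] = ozF$bambo  (last char: 'o')
  sorted[8] = zF$bamboo  (last char: 'o')
Last column: Fzb$maboo
Original string S is at sorted index 3

Answer: Fzb$maboo
3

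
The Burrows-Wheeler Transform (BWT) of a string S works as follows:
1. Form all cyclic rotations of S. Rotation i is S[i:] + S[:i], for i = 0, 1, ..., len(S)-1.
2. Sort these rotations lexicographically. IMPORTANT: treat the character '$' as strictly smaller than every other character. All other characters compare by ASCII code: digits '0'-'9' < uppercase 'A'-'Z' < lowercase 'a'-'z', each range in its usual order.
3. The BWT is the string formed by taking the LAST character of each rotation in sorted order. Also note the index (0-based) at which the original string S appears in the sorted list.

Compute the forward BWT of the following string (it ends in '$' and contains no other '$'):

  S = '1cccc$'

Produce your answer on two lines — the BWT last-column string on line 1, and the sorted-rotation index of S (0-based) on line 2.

All 6 rotations (rotation i = S[i:]+S[:i]):
  rot[0] = 1cccc$
  rot[1] = cccc$1
  rot[2] = ccc$1c
  rot[3] = cc$1cc
  rot[4] = c$1ccc
  rot[5] = $1cccc
Sorted (with $ < everything):
  sorted[0] = $1cccc  (last char: 'c')
  sorted[1] = 1cccc$  (last char: '$')
  sorted[2] = c$1ccc  (last char: 'c')
  sorted[3] = cc$1cc  (last char: 'c')
  sorted[4] = ccc$1c  (last char: 'c')
  sorted[5] = cccc$1  (last char: '1')
Last column: c$ccc1
Original string S is at sorted index 1

Answer: c$ccc1
1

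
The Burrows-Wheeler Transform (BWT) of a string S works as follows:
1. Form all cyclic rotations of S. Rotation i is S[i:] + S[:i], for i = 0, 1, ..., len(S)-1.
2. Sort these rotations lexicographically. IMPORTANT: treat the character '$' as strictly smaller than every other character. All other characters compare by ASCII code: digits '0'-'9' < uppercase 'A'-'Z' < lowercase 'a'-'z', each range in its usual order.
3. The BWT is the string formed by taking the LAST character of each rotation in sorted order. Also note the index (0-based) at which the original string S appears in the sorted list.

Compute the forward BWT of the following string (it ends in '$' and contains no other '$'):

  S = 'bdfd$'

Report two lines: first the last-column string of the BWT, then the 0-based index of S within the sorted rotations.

Answer: d$fbd
1

Derivation:
All 5 rotations (rotation i = S[i:]+S[:i]):
  rot[0] = bdfd$
  rot[1] = dfd$b
  rot[2] = fd$bd
  rot[3] = d$bdf
  rot[4] = $bdfd
Sorted (with $ < everything):
  sorted[0] = $bdfd  (last char: 'd')
  sorted[1] = bdfd$  (last char: '$')
  sorted[2] = d$bdf  (last char: 'f')
  sorted[3] = dfd$b  (last char: 'b')
  sorted[4] = fd$bd  (last char: 'd')
Last column: d$fbd
Original string S is at sorted index 1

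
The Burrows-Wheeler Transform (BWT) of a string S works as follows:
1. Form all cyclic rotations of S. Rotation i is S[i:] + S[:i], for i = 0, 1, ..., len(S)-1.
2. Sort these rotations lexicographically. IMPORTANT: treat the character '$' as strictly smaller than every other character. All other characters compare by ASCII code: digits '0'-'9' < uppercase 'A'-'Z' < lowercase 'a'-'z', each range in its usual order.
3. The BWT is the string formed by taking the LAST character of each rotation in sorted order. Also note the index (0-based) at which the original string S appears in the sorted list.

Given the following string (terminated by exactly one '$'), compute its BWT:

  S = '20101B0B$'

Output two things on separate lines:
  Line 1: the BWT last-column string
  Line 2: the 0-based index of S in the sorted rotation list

All 9 rotations (rotation i = S[i:]+S[:i]):
  rot[0] = 20101B0B$
  rot[1] = 0101B0B$2
  rot[2] = 101B0B$20
  rot[3] = 01B0B$201
  rot[4] = 1B0B$2010
  rot[5] = B0B$20101
  rot[6] = 0B$20101B
  rot[7] = B$20101B0
  rot[8] = $20101B0B
Sorted (with $ < everything):
  sorted[0] = $20101B0B  (last char: 'B')
  sorted[1] = 0101B0B$2  (last char: '2')
  sorted[2] = 01B0B$201  (last char: '1')
  sorted[3] = 0B$20101B  (last char: 'B')
  sorted[4] = 101B0B$20  (last char: '0')
  sorted[5] = 1B0B$2010  (last char: '0')
  sorted[6] = 20101B0B$  (last char: '$')
  sorted[7] = B$20101B0  (last char: '0')
  sorted[8] = B0B$20101  (last char: '1')
Last column: B21B00$01
Original string S is at sorted index 6

Answer: B21B00$01
6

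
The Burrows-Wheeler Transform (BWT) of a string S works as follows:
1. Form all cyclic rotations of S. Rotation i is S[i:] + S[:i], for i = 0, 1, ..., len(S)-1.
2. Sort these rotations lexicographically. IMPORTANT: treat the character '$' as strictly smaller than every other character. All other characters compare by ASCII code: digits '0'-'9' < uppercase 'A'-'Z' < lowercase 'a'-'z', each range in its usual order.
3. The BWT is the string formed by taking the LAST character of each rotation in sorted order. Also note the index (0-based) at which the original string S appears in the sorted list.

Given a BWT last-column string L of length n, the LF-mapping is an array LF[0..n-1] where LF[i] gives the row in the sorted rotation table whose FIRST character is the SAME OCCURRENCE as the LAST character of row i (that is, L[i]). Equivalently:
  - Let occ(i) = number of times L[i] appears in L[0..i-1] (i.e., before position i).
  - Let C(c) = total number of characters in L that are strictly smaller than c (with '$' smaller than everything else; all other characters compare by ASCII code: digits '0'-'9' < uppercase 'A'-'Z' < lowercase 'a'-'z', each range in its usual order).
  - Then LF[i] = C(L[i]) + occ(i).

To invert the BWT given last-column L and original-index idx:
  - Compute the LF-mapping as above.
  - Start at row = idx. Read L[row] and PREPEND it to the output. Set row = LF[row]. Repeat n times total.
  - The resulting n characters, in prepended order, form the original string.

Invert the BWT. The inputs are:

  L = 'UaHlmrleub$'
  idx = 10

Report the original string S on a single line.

Answer: umbrellaHU$

Derivation:
LF mapping: 2 3 1 6 8 9 7 5 10 4 0
Walk LF starting at row 10, prepending L[row]:
  step 1: row=10, L[10]='$', prepend. Next row=LF[10]=0
  step 2: row=0, L[0]='U', prepend. Next row=LF[0]=2
  step 3: row=2, L[2]='H', prepend. Next row=LF[2]=1
  step 4: row=1, L[1]='a', prepend. Next row=LF[1]=3
  step 5: row=3, L[3]='l', prepend. Next row=LF[3]=6
  step 6: row=6, L[6]='l', prepend. Next row=LF[6]=7
  step 7: row=7, L[7]='e', prepend. Next row=LF[7]=5
  step 8: row=5, L[5]='r', prepend. Next row=LF[5]=9
  step 9: row=9, L[9]='b', prepend. Next row=LF[9]=4
  step 10: row=4, L[4]='m', prepend. Next row=LF[4]=8
  step 11: row=8, L[8]='u', prepend. Next row=LF[8]=10
Reversed output: umbrellaHU$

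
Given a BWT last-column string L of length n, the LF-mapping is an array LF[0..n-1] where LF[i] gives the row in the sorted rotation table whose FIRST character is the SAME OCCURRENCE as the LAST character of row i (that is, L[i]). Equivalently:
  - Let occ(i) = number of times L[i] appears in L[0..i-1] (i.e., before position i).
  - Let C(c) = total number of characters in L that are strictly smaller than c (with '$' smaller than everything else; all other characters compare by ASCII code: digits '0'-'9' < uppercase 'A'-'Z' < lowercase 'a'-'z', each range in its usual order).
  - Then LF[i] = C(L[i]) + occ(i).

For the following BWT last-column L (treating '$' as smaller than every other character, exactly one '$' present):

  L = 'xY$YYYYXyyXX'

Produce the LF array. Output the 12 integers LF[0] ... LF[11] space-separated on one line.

Char counts: '$':1, 'X':3, 'Y':5, 'x':1, 'y':2
C (first-col start): C('$')=0, C('X')=1, C('Y')=4, C('x')=9, C('y')=10
L[0]='x': occ=0, LF[0]=C('x')+0=9+0=9
L[1]='Y': occ=0, LF[1]=C('Y')+0=4+0=4
L[2]='$': occ=0, LF[2]=C('$')+0=0+0=0
L[3]='Y': occ=1, LF[3]=C('Y')+1=4+1=5
L[4]='Y': occ=2, LF[4]=C('Y')+2=4+2=6
L[5]='Y': occ=3, LF[5]=C('Y')+3=4+3=7
L[6]='Y': occ=4, LF[6]=C('Y')+4=4+4=8
L[7]='X': occ=0, LF[7]=C('X')+0=1+0=1
L[8]='y': occ=0, LF[8]=C('y')+0=10+0=10
L[9]='y': occ=1, LF[9]=C('y')+1=10+1=11
L[10]='X': occ=1, LF[10]=C('X')+1=1+1=2
L[11]='X': occ=2, LF[11]=C('X')+2=1+2=3

Answer: 9 4 0 5 6 7 8 1 10 11 2 3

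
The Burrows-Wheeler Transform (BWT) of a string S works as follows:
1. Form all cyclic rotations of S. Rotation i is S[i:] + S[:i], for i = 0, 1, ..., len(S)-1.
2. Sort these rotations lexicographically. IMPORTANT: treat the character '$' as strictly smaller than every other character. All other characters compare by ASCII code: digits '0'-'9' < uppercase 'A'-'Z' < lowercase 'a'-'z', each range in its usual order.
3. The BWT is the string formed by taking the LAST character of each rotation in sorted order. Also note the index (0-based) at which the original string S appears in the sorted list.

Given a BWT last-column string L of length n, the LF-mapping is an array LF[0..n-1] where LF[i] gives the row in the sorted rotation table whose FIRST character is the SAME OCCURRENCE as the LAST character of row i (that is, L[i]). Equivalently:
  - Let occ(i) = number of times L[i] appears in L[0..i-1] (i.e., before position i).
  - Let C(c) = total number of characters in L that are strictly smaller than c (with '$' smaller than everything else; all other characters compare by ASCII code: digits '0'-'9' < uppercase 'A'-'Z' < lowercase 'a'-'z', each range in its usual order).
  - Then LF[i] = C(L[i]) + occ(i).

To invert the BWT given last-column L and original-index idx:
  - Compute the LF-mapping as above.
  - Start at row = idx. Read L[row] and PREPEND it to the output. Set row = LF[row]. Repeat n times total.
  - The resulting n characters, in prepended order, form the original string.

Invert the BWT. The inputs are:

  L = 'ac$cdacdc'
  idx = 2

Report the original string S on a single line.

LF mapping: 1 3 0 4 7 2 5 8 6
Walk LF starting at row 2, prepending L[row]:
  step 1: row=2, L[2]='$', prepend. Next row=LF[2]=0
  step 2: row=0, L[0]='a', prepend. Next row=LF[0]=1
  step 3: row=1, L[1]='c', prepend. Next row=LF[1]=3
  step 4: row=3, L[3]='c', prepend. Next row=LF[3]=4
  step 5: row=4, L[4]='d', prepend. Next row=LF[4]=7
  step 6: row=7, L[7]='d', prepend. Next row=LF[7]=8
  step 7: row=8, L[8]='c', prepend. Next row=LF[8]=6
  step 8: row=6, L[6]='c', prepend. Next row=LF[6]=5
  step 9: row=5, L[5]='a', prepend. Next row=LF[5]=2
Reversed output: accddcca$

Answer: accddcca$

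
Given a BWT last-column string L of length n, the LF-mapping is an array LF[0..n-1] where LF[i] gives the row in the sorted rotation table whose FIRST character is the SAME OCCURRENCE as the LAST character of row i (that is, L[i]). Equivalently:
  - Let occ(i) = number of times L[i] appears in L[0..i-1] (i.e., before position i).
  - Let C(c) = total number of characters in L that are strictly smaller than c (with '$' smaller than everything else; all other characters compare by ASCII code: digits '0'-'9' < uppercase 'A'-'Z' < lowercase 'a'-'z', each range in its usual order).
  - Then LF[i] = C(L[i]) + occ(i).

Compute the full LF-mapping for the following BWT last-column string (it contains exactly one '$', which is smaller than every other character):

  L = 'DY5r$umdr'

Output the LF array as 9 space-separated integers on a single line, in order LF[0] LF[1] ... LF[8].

Char counts: '$':1, '5':1, 'D':1, 'Y':1, 'd':1, 'm':1, 'r':2, 'u':1
C (first-col start): C('$')=0, C('5')=1, C('D')=2, C('Y')=3, C('d')=4, C('m')=5, C('r')=6, C('u')=8
L[0]='D': occ=0, LF[0]=C('D')+0=2+0=2
L[1]='Y': occ=0, LF[1]=C('Y')+0=3+0=3
L[2]='5': occ=0, LF[2]=C('5')+0=1+0=1
L[3]='r': occ=0, LF[3]=C('r')+0=6+0=6
L[4]='$': occ=0, LF[4]=C('$')+0=0+0=0
L[5]='u': occ=0, LF[5]=C('u')+0=8+0=8
L[6]='m': occ=0, LF[6]=C('m')+0=5+0=5
L[7]='d': occ=0, LF[7]=C('d')+0=4+0=4
L[8]='r': occ=1, LF[8]=C('r')+1=6+1=7

Answer: 2 3 1 6 0 8 5 4 7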